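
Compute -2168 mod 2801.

633

-2168 = -1*2801 + 633, so -2168 ≡ 633 (mod 2801).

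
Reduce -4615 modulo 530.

-4615 = -9·530 + 155, so -4615 ≡ 155 (mod 530).

155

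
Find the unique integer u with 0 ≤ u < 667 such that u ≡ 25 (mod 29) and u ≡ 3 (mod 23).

141

29⁻¹ mod 23: 29×4 ≡ 1 (mod 23), so 29⁻¹ ≡ 4.
u = 25 + 29×((3 − 25)×4 mod 23) = 25 + 29×4 = 141.
Check: 141 mod 29 = 25, 141 mod 23 = 3. ✓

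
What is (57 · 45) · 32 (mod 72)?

57 · 45 = 2565 ≡ 45 (mod 72)
45 · 32 = 1440 ≡ 0 (mod 72)

0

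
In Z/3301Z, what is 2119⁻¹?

Apply the Euclidean algorithm and back-substitute:
3301 = 1*2119 + 1182
2119 = 1*1182 + 937
1182 = 1*937 + 245
937 = 3*245 + 202
245 = 1*202 + 43
202 = 4*43 + 30
43 = 1*30 + 13
30 = 2*13 + 4
13 = 3*4 + 1
4 = 4*1 + 0
gcd(2119, 3301) = 1, so the inverse exists.
Back-substitute for 1:
1 = 1*13 − 3*4
  = −3*30 + 7*13
  = 7*43 − 10*30
  = −10*202 + 47*43
  = 47*245 − 57*202
  = −57*937 + 218*245
  = 218*1182 − 275*937
  = −275*2119 + 493*1182
  = 493*3301 − 768*2119
So 2119⁻¹ ≡ −768 ≡ 2533 (mod 3301).

2533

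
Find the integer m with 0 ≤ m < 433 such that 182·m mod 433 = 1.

69

433 = 2*182 + 69
182 = 2*69 + 44
69 = 1*44 + 25
44 = 1*25 + 19
25 = 1*19 + 6
19 = 3*6 + 1
6 = 6*1 + 0
gcd(182, 433) = 1, so the inverse exists.
Back-substitute for 1:
1 = 1*19 − 3*6
  = −3*25 + 4*19
  = 4*44 − 7*25
  = −7*69 + 11*44
  = 11*182 − 29*69
  = −29*433 + 69*182
So 182⁻¹ ≡ 69 (mod 433).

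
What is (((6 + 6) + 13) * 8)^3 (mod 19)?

6 + 6 = 12
12 + 13 = 25 ≡ 6 (mod 19)
6 * 8 = 48 ≡ 10 (mod 19)
(10)^3 ≡ 12 (mod 19)

12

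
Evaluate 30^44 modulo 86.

Compute successive squares:
44 in binary is 101100, i.e. 44 = 32 + 8 + 4.
30^1 ≡ 30 (mod 86)
30^2 ≡ 30^2 = 900 ≡ 40 (mod 86)
30^4 ≡ 40^2 = 1600 ≡ 52 (mod 86)
30^8 ≡ 52^2 = 2704 ≡ 38 (mod 86)
30^16 ≡ 38^2 = 1444 ≡ 68 (mod 86)
30^32 ≡ 68^2 = 4624 ≡ 66 (mod 86)
30^44 = 30^32 * 30^8 * 30^4 ≡ 66 * 38 * 52 (mod 86).
Accumulate the product:
66 * 38 = 2508 ≡ 14
14 * 52 = 728 ≡ 40

40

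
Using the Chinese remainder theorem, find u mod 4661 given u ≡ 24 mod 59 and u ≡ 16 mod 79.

59⁻¹ mod 79: 59*75 ≡ 1 (mod 79), so 59⁻¹ ≡ 75.
u = 24 + 59*((16 − 24)*75 mod 79) = 24 + 59*32 = 1912.

1912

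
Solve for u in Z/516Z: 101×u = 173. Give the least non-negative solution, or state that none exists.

gcd(101, 516) = 1, so a unique solution mod 516 exists.
101⁻¹ ≡ 281 (mod 516).
u ≡ 281×173 ≡ 109 (mod 516).

109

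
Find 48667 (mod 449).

175

48667 = 108*449 + 175, so 48667 ≡ 175 (mod 449).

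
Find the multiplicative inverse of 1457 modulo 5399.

4732

5399 = 3×1457 + 1028
1457 = 1×1028 + 429
1028 = 2×429 + 170
429 = 2×170 + 89
170 = 1×89 + 81
89 = 1×81 + 8
81 = 10×8 + 1
8 = 8×1 + 0
gcd(1457, 5399) = 1, so the inverse exists.
Bézout: 1 = 180×5399 − 667×1457.
So 1457⁻¹ ≡ −667 ≡ 4732 (mod 5399).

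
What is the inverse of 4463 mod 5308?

5308 = 1×4463 + 845
4463 = 5×845 + 238
845 = 3×238 + 131
238 = 1×131 + 107
131 = 1×107 + 24
107 = 4×24 + 11
24 = 2×11 + 2
11 = 5×2 + 1
2 = 2×1 + 0
gcd(4463, 5308) = 1, so the inverse exists.
Bézout: 1 = −2044×5308 + 2431×4463.
So 4463⁻¹ ≡ 2431 (mod 5308).

2431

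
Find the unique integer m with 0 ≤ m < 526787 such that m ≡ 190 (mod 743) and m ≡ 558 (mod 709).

411069

743⁻¹ mod 709: 743×146 ≡ 1 (mod 709), so 743⁻¹ ≡ 146.
m = 190 + 743×((558 − 190)×146 mod 709) = 190 + 743×553 = 411069.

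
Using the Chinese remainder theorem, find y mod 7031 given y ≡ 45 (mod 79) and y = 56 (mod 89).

79⁻¹ mod 89: 79·80 ≡ 1 (mod 89), so 79⁻¹ ≡ 80.
y = 45 + 79·((56 − 45)·80 mod 89) = 45 + 79·79 = 6286.

6286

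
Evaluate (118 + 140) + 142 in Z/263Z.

118 + 140 = 258
258 + 142 = 400 ≡ 137 (mod 263)

137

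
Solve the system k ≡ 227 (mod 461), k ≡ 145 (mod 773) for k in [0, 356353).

217358

461⁻¹ mod 773: 461·607 ≡ 1 (mod 773), so 461⁻¹ ≡ 607.
k = 227 + 461·((145 − 227)·607 mod 773) = 227 + 461·471 = 217358.
Check: 217358 mod 461 = 227, 217358 mod 773 = 145. ✓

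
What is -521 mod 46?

-521 = -12*46 + 31, so -521 ≡ 31 (mod 46).

31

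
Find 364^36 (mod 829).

36 in binary is 100100, i.e. 36 = 32 + 4.
364^1 ≡ 364 (mod 829)
364^2 ≡ 364^2 = 132496 ≡ 685 (mod 829)
364^4 ≡ 685^2 = 469225 ≡ 11 (mod 829)
364^8 ≡ 11^2 = 121 (mod 829)
364^16 ≡ 121^2 = 14641 ≡ 548 (mod 829)
364^32 ≡ 548^2 = 300304 ≡ 206 (mod 829)
364^36 = 364^32 × 364^4 ≡ 206 × 11 (mod 829).
206 × 11 = 2266 ≡ 608 (mod 829).

608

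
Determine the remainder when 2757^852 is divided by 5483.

928

852 in binary is 1101010100, i.e. 852 = 512 + 256 + 64 + 16 + 4.
2757^1 ≡ 2757 (mod 5483)
2757^2 ≡ 2757^2 = 7601049 ≡ 1611 (mod 5483)
2757^4 ≡ 1611^2 = 2595321 ≡ 1862 (mod 5483)
2757^8 ≡ 1862^2 = 3467044 ≡ 1788 (mod 5483)
2757^16 ≡ 1788^2 = 3196944 ≡ 355 (mod 5483)
2757^32 ≡ 355^2 = 126025 ≡ 5399 (mod 5483)
2757^64 ≡ 5399^2 = 29149201 ≡ 1573 (mod 5483)
2757^128 ≡ 1573^2 = 2474329 ≡ 1496 (mod 5483)
2757^256 ≡ 1496^2 = 2238016 ≡ 952 (mod 5483)
2757^512 ≡ 952^2 = 906304 ≡ 1609 (mod 5483)
2757^852 = 2757^512 × 2757^256 × 2757^64 × 2757^16 × 2757^4 ≡ 1609 × 952 × 1573 × 355 × 1862 (mod 5483).
Accumulate the product:
1609 × 952 = 1531768 ≡ 2011
2011 × 1573 = 3163303 ≡ 5095
5095 × 355 = 1808725 ≡ 4818
4818 × 1862 = 8971116 ≡ 928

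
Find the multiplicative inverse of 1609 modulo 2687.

1847

2687 = 1*1609 + 1078
1609 = 1*1078 + 531
1078 = 2*531 + 16
531 = 33*16 + 3
16 = 5*3 + 1
3 = 3*1 + 0
gcd(1609, 2687) = 1, so the inverse exists.
Back-substitute for 1:
1 = 1*16 − 5*3
  = −5*531 + 166*16
  = 166*1078 − 337*531
  = −337*1609 + 503*1078
  = 503*2687 − 840*1609
So 1609⁻¹ ≡ −840 ≡ 1847 (mod 2687).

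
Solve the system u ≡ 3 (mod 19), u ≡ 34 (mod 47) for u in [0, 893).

19⁻¹ mod 47: 19*5 ≡ 1 (mod 47), so 19⁻¹ ≡ 5.
u = 3 + 19*((34 − 3)*5 mod 47) = 3 + 19*14 = 269.
Check: 269 mod 19 = 3, 269 mod 47 = 34. ✓

269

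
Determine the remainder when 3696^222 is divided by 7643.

Compute successive squares:
222 in binary is 11011110, i.e. 222 = 128 + 64 + 16 + 8 + 4 + 2.
3696^1 ≡ 3696 (mod 7643)
3696^2 ≡ 3696^2 = 13660416 ≡ 2375 (mod 7643)
3696^4 ≡ 2375^2 = 5640625 ≡ 91 (mod 7643)
3696^8 ≡ 91^2 = 8281 ≡ 638 (mod 7643)
3696^16 ≡ 638^2 = 407044 ≡ 1965 (mod 7643)
3696^32 ≡ 1965^2 = 3861225 ≡ 1510 (mod 7643)
3696^64 ≡ 1510^2 = 2280100 ≡ 2486 (mod 7643)
3696^128 ≡ 2486^2 = 6180196 ≡ 4652 (mod 7643)
3696^222 = 3696^128 * 3696^64 * 3696^16 * 3696^8 * 3696^4 * 3696^2 ≡ 4652 * 2486 * 1965 * 638 * 91 * 2375 (mod 7643).
Accumulate the product:
4652 * 2486 = 11564872 ≡ 1013
1013 * 1965 = 1990545 ≡ 3365
3365 * 638 = 2146870 ≡ 6830
6830 * 91 = 621530 ≡ 2447
2447 * 2375 = 5811625 ≡ 2945

2945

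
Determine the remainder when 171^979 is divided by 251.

By square-and-multiply:
171^1 ≡ 171 (mod 251)
171^2 ≡ 171^2 = 29241 ≡ 125 (mod 251)
171^4 ≡ 125^2 = 15625 ≡ 63 (mod 251)
171^8 ≡ 63^2 = 3969 ≡ 204 (mod 251)
171^16 ≡ 204^2 = 41616 ≡ 201 (mod 251)
171^32 ≡ 201^2 = 40401 ≡ 241 (mod 251)
171^64 ≡ 241^2 = 58081 ≡ 100 (mod 251)
171^128 ≡ 100^2 = 10000 ≡ 211 (mod 251)
171^256 ≡ 211^2 = 44521 ≡ 94 (mod 251)
171^512 ≡ 94^2 = 8836 ≡ 51 (mod 251)
171^979 = 171^512 · 171^256 · 171^128 · 171^64 · 171^16 · 171^2 · 171^1 ≡ 51 · 94 · 211 · 100 · 201 · 125 · 171 (mod 251).
Accumulate the product:
51 · 94 = 4794 ≡ 25
25 · 211 = 5275 ≡ 4
4 · 100 = 400 ≡ 149
149 · 201 = 29949 ≡ 80
80 · 125 = 10000 ≡ 211
211 · 171 = 36081 ≡ 188

188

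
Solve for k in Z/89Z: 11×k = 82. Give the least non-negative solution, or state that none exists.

gcd(11, 89) = 1, so a unique solution mod 89 exists.
11⁻¹ ≡ 81 (mod 89).
k ≡ 81×82 ≡ 56 (mod 89).

56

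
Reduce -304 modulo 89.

-304 = -4*89 + 52, so -304 ≡ 52 (mod 89).

52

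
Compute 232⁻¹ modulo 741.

214

Apply the Euclidean algorithm and back-substitute:
741 = 3×232 + 45
232 = 5×45 + 7
45 = 6×7 + 3
7 = 2×3 + 1
3 = 3×1 + 0
gcd(232, 741) = 1, so the inverse exists.
Bézout: 1 = −67×741 + 214×232.
So 232⁻¹ ≡ 214 (mod 741).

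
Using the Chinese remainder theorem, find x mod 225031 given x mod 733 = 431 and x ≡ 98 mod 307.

733⁻¹ mod 307: 733×129 ≡ 1 (mod 307), so 733⁻¹ ≡ 129.
x = 431 + 733×((98 − 431)×129 mod 307) = 431 + 733×23 = 17290.

17290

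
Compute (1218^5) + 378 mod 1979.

(1218)^5 ≡ 863 (mod 1979)
863 + 378 = 1241

1241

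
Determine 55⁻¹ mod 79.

79 = 1·55 + 24
55 = 2·24 + 7
24 = 3·7 + 3
7 = 2·3 + 1
3 = 3·1 + 0
gcd(55, 79) = 1, so the inverse exists.
Bézout: 1 = −16·79 + 23·55.
So 55⁻¹ ≡ 23 (mod 79).

23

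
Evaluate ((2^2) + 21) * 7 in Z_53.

(2)^2 ≡ 4 (mod 53)
4 + 21 = 25
25 * 7 = 175 ≡ 16 (mod 53)

16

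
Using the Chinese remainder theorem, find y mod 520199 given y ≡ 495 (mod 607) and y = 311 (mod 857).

80012

607⁻¹ mod 857: 607*833 ≡ 1 (mod 857), so 607⁻¹ ≡ 833.
y = 495 + 607*((311 − 495)*833 mod 857) = 495 + 607*131 = 80012.
Check: 80012 mod 607 = 495, 80012 mod 857 = 311. ✓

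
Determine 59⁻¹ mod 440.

Run the extended Euclidean algorithm:
440 = 7*59 + 27
59 = 2*27 + 5
27 = 5*5 + 2
5 = 2*2 + 1
2 = 2*1 + 0
gcd(59, 440) = 1, so the inverse exists.
Back-substitute for 1:
1 = 1*5 − 2*2
  = −2*27 + 11*5
  = 11*59 − 24*27
  = −24*440 + 179*59
So 59⁻¹ ≡ 179 (mod 440).

179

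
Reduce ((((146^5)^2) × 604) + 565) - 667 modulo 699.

(146)^5 ≡ 41 (mod 699)
(41)^2 ≡ 283 (mod 699)
283 × 604 = 170932 ≡ 376 (mod 699)
376 + 565 = 941 ≡ 242 (mod 699)
242 - 667 = -425 ≡ 274 (mod 699)

274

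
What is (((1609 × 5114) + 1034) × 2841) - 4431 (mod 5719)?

1609 × 5114 = 8228426 ≡ 4504 (mod 5719)
4504 + 1034 = 5538
5538 × 2841 = 15733458 ≡ 489 (mod 5719)
489 - 4431 = -3942 ≡ 1777 (mod 5719)

1777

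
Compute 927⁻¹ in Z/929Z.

Run the extended Euclidean algorithm:
929 = 1*927 + 2
927 = 463*2 + 1
2 = 2*1 + 0
gcd(927, 929) = 1, so the inverse exists.
Back-substitute for 1:
1 = 1*927 − 463*2
  = −463*929 + 464*927
So 927⁻¹ ≡ 464 (mod 929).

464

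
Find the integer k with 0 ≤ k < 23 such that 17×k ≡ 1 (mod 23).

Run the extended Euclidean algorithm:
23 = 1*17 + 6
17 = 2*6 + 5
6 = 1*5 + 1
5 = 5*1 + 0
gcd(17, 23) = 1, so the inverse exists.
Bézout: 1 = 3*23 − 4*17.
So 17⁻¹ ≡ −4 ≡ 19 (mod 23).

19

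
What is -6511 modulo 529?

-6511 = -13·529 + 366, so -6511 ≡ 366 (mod 529).

366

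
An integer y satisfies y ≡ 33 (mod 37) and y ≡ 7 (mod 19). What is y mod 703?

37⁻¹ mod 19: 37*18 ≡ 1 (mod 19), so 37⁻¹ ≡ 18.
y = 33 + 37*((7 − 33)*18 mod 19) = 33 + 37*7 = 292.

292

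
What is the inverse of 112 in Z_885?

885 = 7*112 + 101
112 = 1*101 + 11
101 = 9*11 + 2
11 = 5*2 + 1
2 = 2*1 + 0
gcd(112, 885) = 1, so the inverse exists.
Bézout: 1 = −51*885 + 403*112.
So 112⁻¹ ≡ 403 (mod 885).

403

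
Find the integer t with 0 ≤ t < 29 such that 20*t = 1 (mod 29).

16

29 = 1×20 + 9
20 = 2×9 + 2
9 = 4×2 + 1
2 = 2×1 + 0
gcd(20, 29) = 1, so the inverse exists.
Bézout: 1 = 9×29 − 13×20.
So 20⁻¹ ≡ −13 ≡ 16 (mod 29).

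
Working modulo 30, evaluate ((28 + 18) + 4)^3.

20

28 + 18 = 46 ≡ 16 (mod 30)
16 + 4 = 20
(20)^3 ≡ 20 (mod 30)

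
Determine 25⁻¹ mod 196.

149

By the extended Euclidean algorithm:
196 = 7×25 + 21
25 = 1×21 + 4
21 = 5×4 + 1
4 = 4×1 + 0
gcd(25, 196) = 1, so the inverse exists.
Bézout: 1 = 6×196 − 47×25.
So 25⁻¹ ≡ −47 ≡ 149 (mod 196).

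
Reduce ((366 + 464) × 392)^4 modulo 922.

80

366 + 464 = 830
830 × 392 = 325360 ≡ 816 (mod 922)
(816)^4 ≡ 80 (mod 922)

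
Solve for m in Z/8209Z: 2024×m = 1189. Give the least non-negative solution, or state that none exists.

gcd(2024, 8209) = 1, so a unique solution mod 8209 exists.
2024⁻¹ ≡ 5739 (mod 8209).
m ≡ 5739×1189 ≡ 1992 (mod 8209).

1992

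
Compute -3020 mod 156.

-3020 = -20·156 + 100, so -3020 ≡ 100 (mod 156).

100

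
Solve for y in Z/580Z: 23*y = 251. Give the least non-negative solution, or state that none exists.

137

gcd(23, 580) = 1, so a unique solution mod 580 exists.
23⁻¹ ≡ 227 (mod 580).
y ≡ 227*251 ≡ 137 (mod 580).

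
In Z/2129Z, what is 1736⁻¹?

1441

Run the extended Euclidean algorithm:
2129 = 1*1736 + 393
1736 = 4*393 + 164
393 = 2*164 + 65
164 = 2*65 + 34
65 = 1*34 + 31
34 = 1*31 + 3
31 = 10*3 + 1
3 = 3*1 + 0
gcd(1736, 2129) = 1, so the inverse exists.
Bézout: 1 = 561*2129 − 688*1736.
So 1736⁻¹ ≡ −688 ≡ 1441 (mod 2129).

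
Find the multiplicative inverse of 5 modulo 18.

By the extended Euclidean algorithm:
18 = 3*5 + 3
5 = 1*3 + 2
3 = 1*2 + 1
2 = 2*1 + 0
gcd(5, 18) = 1, so the inverse exists.
Bézout: 1 = 2*18 − 7*5.
So 5⁻¹ ≡ −7 ≡ 11 (mod 18).

11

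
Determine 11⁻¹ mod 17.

17 = 1·11 + 6
11 = 1·6 + 5
6 = 1·5 + 1
5 = 5·1 + 0
gcd(11, 17) = 1, so the inverse exists.
Back-substitute for 1:
1 = 1·6 − 1·5
  = −1·11 + 2·6
  = 2·17 − 3·11
So 11⁻¹ ≡ −3 ≡ 14 (mod 17).

14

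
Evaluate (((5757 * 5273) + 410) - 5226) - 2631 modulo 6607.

3263

5757 * 5273 = 30356661 ≡ 4103 (mod 6607)
4103 + 410 = 4513
4513 - 5226 = -713 ≡ 5894 (mod 6607)
5894 - 2631 = 3263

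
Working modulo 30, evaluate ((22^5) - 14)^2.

4

(22)^5 ≡ 22 (mod 30)
22 - 14 = 8
(8)^2 ≡ 4 (mod 30)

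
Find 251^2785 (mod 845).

121

Using repeated squaring:
251^1 ≡ 251 (mod 845)
251^2 ≡ 251^2 = 63001 ≡ 471 (mod 845)
251^4 ≡ 471^2 = 221841 ≡ 451 (mod 845)
251^8 ≡ 451^2 = 203401 ≡ 601 (mod 845)
251^16 ≡ 601^2 = 361201 ≡ 386 (mod 845)
251^32 ≡ 386^2 = 148996 ≡ 276 (mod 845)
251^64 ≡ 276^2 = 76176 ≡ 126 (mod 845)
251^128 ≡ 126^2 = 15876 ≡ 666 (mod 845)
251^256 ≡ 666^2 = 443556 ≡ 776 (mod 845)
251^512 ≡ 776^2 = 602176 ≡ 536 (mod 845)
251^1024 ≡ 536^2 = 287296 ≡ 841 (mod 845)
251^2048 ≡ 841^2 = 707281 ≡ 16 (mod 845)
251^2785 = 251^2048 * 251^512 * 251^128 * 251^64 * 251^32 * 251^1 ≡ 16 * 536 * 666 * 126 * 276 * 251 (mod 845).
Accumulate the product:
16 * 536 = 8576 ≡ 126
126 * 666 = 83916 ≡ 261
261 * 126 = 32886 ≡ 776
776 * 276 = 214176 ≡ 391
391 * 251 = 98141 ≡ 121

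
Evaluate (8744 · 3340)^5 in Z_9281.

8744 · 3340 = 29204960 ≡ 6934 (mod 9281)
(6934)^5 ≡ 7137 (mod 9281)

7137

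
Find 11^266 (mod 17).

By square-and-multiply:
266 in binary is 100001010, i.e. 266 = 256 + 8 + 2.
11^1 ≡ 11 (mod 17)
11^2 ≡ 11^2 = 121 ≡ 2 (mod 17)
11^4 ≡ 2^2 = 4 (mod 17)
11^8 ≡ 4^2 = 16 (mod 17)
11^16 ≡ 16^2 = 256 ≡ 1 (mod 17)
11^32 ≡ 1^2 = 1 (mod 17)
11^64 ≡ 1^2 = 1 (mod 17)
11^128 ≡ 1^2 = 1 (mod 17)
11^256 ≡ 1^2 = 1 (mod 17)
11^266 = 11^256 · 11^8 · 11^2 ≡ 1 · 16 · 2 (mod 17).
Accumulate the product:
1 · 16 = 16
16 · 2 = 32 ≡ 15

15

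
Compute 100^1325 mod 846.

1325 in binary is 10100101101, i.e. 1325 = 1024 + 256 + 32 + 8 + 4 + 1.
100^1 ≡ 100 (mod 846)
100^2 ≡ 100^2 = 10000 ≡ 694 (mod 846)
100^4 ≡ 694^2 = 481636 ≡ 262 (mod 846)
100^8 ≡ 262^2 = 68644 ≡ 118 (mod 846)
100^16 ≡ 118^2 = 13924 ≡ 388 (mod 846)
100^32 ≡ 388^2 = 150544 ≡ 802 (mod 846)
100^64 ≡ 802^2 = 643204 ≡ 244 (mod 846)
100^128 ≡ 244^2 = 59536 ≡ 316 (mod 846)
100^256 ≡ 316^2 = 99856 ≡ 28 (mod 846)
100^512 ≡ 28^2 = 784 (mod 846)
100^1024 ≡ 784^2 = 614656 ≡ 460 (mod 846)
100^1325 = 100^1024 * 100^256 * 100^32 * 100^8 * 100^4 * 100^1 ≡ 460 * 28 * 802 * 118 * 262 * 100 (mod 846).
Accumulate the product:
460 * 28 = 12880 ≡ 190
190 * 802 = 152380 ≡ 100
100 * 118 = 11800 ≡ 802
802 * 262 = 210124 ≡ 316
316 * 100 = 31600 ≡ 298

298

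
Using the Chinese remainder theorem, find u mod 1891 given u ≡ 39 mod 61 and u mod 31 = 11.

1747

61⁻¹ mod 31: 61×30 ≡ 1 (mod 31), so 61⁻¹ ≡ 30.
u = 39 + 61×((11 − 39)×30 mod 31) = 39 + 61×28 = 1747.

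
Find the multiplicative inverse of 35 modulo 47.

Run the extended Euclidean algorithm:
47 = 1×35 + 12
35 = 2×12 + 11
12 = 1×11 + 1
11 = 11×1 + 0
gcd(35, 47) = 1, so the inverse exists.
Bézout: 1 = 3×47 − 4×35.
So 35⁻¹ ≡ −4 ≡ 43 (mod 47).

43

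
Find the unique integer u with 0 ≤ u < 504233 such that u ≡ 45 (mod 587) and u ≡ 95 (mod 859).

248346

587⁻¹ mod 859: 587×60 ≡ 1 (mod 859), so 587⁻¹ ≡ 60.
u = 45 + 587×((95 − 45)×60 mod 859) = 45 + 587×423 = 248346.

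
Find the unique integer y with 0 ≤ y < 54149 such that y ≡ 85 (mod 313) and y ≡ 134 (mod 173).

313⁻¹ mod 173: 313*152 ≡ 1 (mod 173), so 313⁻¹ ≡ 152.
y = 85 + 313*((134 − 85)*152 mod 173) = 85 + 313*9 = 2902.

2902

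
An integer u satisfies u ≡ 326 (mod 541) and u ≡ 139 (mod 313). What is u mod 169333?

541⁻¹ mod 313: 541·81 ≡ 1 (mod 313), so 541⁻¹ ≡ 81.
u = 326 + 541·((139 − 326)·81 mod 313) = 326 + 541·190 = 103116.

103116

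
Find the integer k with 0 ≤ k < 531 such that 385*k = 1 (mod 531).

40

Run the extended Euclidean algorithm:
531 = 1×385 + 146
385 = 2×146 + 93
146 = 1×93 + 53
93 = 1×53 + 40
53 = 1×40 + 13
40 = 3×13 + 1
13 = 13×1 + 0
gcd(385, 531) = 1, so the inverse exists.
Back-substitute for 1:
1 = 1×40 − 3×13
  = −3×53 + 4×40
  = 4×93 − 7×53
  = −7×146 + 11×93
  = 11×385 − 29×146
  = −29×531 + 40×385
So 385⁻¹ ≡ 40 (mod 531).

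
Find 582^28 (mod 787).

685

28 in binary is 11100, i.e. 28 = 16 + 8 + 4.
582^1 ≡ 582 (mod 787)
582^2 ≡ 582^2 = 338724 ≡ 314 (mod 787)
582^4 ≡ 314^2 = 98596 ≡ 221 (mod 787)
582^8 ≡ 221^2 = 48841 ≡ 47 (mod 787)
582^16 ≡ 47^2 = 2209 ≡ 635 (mod 787)
582^28 = 582^16 * 582^8 * 582^4 ≡ 635 * 47 * 221 (mod 787).
Accumulate the product:
635 * 47 = 29845 ≡ 726
726 * 221 = 160446 ≡ 685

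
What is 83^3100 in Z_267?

85

3100 in binary is 110000011100, i.e. 3100 = 2048 + 1024 + 16 + 8 + 4.
83^1 ≡ 83 (mod 267)
83^2 ≡ 83^2 = 6889 ≡ 214 (mod 267)
83^4 ≡ 214^2 = 45796 ≡ 139 (mod 267)
83^8 ≡ 139^2 = 19321 ≡ 97 (mod 267)
83^16 ≡ 97^2 = 9409 ≡ 64 (mod 267)
83^32 ≡ 64^2 = 4096 ≡ 91 (mod 267)
83^64 ≡ 91^2 = 8281 ≡ 4 (mod 267)
83^128 ≡ 4^2 = 16 (mod 267)
83^256 ≡ 16^2 = 256 (mod 267)
83^512 ≡ 256^2 = 65536 ≡ 121 (mod 267)
83^1024 ≡ 121^2 = 14641 ≡ 223 (mod 267)
83^2048 ≡ 223^2 = 49729 ≡ 67 (mod 267)
83^3100 = 83^2048 · 83^1024 · 83^16 · 83^8 · 83^4 ≡ 67 · 223 · 64 · 97 · 139 (mod 267).
Accumulate the product:
67 · 223 = 14941 ≡ 256
256 · 64 = 16384 ≡ 97
97 · 97 = 9409 ≡ 64
64 · 139 = 8896 ≡ 85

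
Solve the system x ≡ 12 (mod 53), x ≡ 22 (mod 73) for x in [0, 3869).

53⁻¹ mod 73: 53×62 ≡ 1 (mod 73), so 53⁻¹ ≡ 62.
x = 12 + 53×((22 − 12)×62 mod 73) = 12 + 53×36 = 1920.
Check: 1920 mod 53 = 12, 1920 mod 73 = 22. ✓

1920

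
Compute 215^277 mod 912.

277 in binary is 100010101, i.e. 277 = 256 + 16 + 4 + 1.
215^1 ≡ 215 (mod 912)
215^2 ≡ 215^2 = 46225 ≡ 625 (mod 912)
215^4 ≡ 625^2 = 390625 ≡ 289 (mod 912)
215^8 ≡ 289^2 = 83521 ≡ 529 (mod 912)
215^16 ≡ 529^2 = 279841 ≡ 769 (mod 912)
215^32 ≡ 769^2 = 591361 ≡ 385 (mod 912)
215^64 ≡ 385^2 = 148225 ≡ 481 (mod 912)
215^128 ≡ 481^2 = 231361 ≡ 625 (mod 912)
215^256 ≡ 625^2 = 390625 ≡ 289 (mod 912)
215^277 = 215^256 · 215^16 · 215^4 · 215^1 ≡ 289 · 769 · 289 · 215 (mod 912).
Accumulate the product:
289 · 769 = 222241 ≡ 625
625 · 289 = 180625 ≡ 49
49 · 215 = 10535 ≡ 503

503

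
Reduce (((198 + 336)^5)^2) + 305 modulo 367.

198 + 336 = 534 ≡ 167 (mod 367)
(167)^5 ≡ 35 (mod 367)
(35)^2 ≡ 124 (mod 367)
124 + 305 = 429 ≡ 62 (mod 367)

62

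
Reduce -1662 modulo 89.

-1662 = -19·89 + 29, so -1662 ≡ 29 (mod 89).

29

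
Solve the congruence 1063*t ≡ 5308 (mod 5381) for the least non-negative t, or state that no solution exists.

5305

gcd(1063, 5381) = 1, so a unique solution mod 5381 exists.
1063⁻¹ ≡ 1549 (mod 5381).
t ≡ 1549*5308 ≡ 5305 (mod 5381).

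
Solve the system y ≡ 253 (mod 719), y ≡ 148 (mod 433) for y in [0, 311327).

223143

719⁻¹ mod 433: 719*162 ≡ 1 (mod 433), so 719⁻¹ ≡ 162.
y = 253 + 719*((148 − 253)*162 mod 433) = 253 + 719*310 = 223143.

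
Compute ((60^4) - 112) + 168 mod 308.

(60)^4 ≡ 284 (mod 308)
284 - 112 = 172
172 + 168 = 340 ≡ 32 (mod 308)

32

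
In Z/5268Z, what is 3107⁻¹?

By the extended Euclidean algorithm:
5268 = 1·3107 + 2161
3107 = 1·2161 + 946
2161 = 2·946 + 269
946 = 3·269 + 139
269 = 1·139 + 130
139 = 1·130 + 9
130 = 14·9 + 4
9 = 2·4 + 1
4 = 4·1 + 0
gcd(3107, 5268) = 1, so the inverse exists.
Bézout: 1 = −693·5268 + 1175·3107.
So 3107⁻¹ ≡ 1175 (mod 5268).

1175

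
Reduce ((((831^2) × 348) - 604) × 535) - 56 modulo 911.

649

(831)^2 ≡ 23 (mod 911)
23 × 348 = 8004 ≡ 716 (mod 911)
716 - 604 = 112
112 × 535 = 59920 ≡ 705 (mod 911)
705 - 56 = 649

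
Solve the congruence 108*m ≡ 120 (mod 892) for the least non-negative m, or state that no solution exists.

gcd(108, 892) = 4, and 4 | 120, so solutions exist.
Divide through by 4: 27*m ≡ 30 mod 223.
27⁻¹ ≡ 190 (mod 223).
m ≡ 190*30 ≡ 125 (mod 223).
The smallest non-negative solution is m = 125.

125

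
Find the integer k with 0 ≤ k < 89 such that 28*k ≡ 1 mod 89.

89 = 3*28 + 5
28 = 5*5 + 3
5 = 1*3 + 2
3 = 1*2 + 1
2 = 2*1 + 0
gcd(28, 89) = 1, so the inverse exists.
Back-substitute for 1:
1 = 1*3 − 1*2
  = −1*5 + 2*3
  = 2*28 − 11*5
  = −11*89 + 35*28
So 28⁻¹ ≡ 35 (mod 89).

35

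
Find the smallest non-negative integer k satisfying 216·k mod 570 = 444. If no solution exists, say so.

39

gcd(216, 570) = 6, and 6 | 444, so solutions exist.
Divide through by 6: 36·k ≡ 74 (mod 95).
36⁻¹ ≡ 66 (mod 95).
k ≡ 66·74 ≡ 39 (mod 95).
The smallest non-negative solution is k = 39.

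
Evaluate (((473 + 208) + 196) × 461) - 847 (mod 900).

473 + 208 = 681
681 + 196 = 877
877 × 461 = 404297 ≡ 197 (mod 900)
197 - 847 = -650 ≡ 250 (mod 900)

250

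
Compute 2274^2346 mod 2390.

By square-and-multiply:
2346 in binary is 100100101010, i.e. 2346 = 2048 + 256 + 32 + 8 + 2.
2274^1 ≡ 2274 (mod 2390)
2274^2 ≡ 2274^2 = 5171076 ≡ 1506 (mod 2390)
2274^4 ≡ 1506^2 = 2268036 ≡ 2316 (mod 2390)
2274^8 ≡ 2316^2 = 5363856 ≡ 696 (mod 2390)
2274^16 ≡ 696^2 = 484416 ≡ 1636 (mod 2390)
2274^32 ≡ 1636^2 = 2676496 ≡ 2086 (mod 2390)
2274^64 ≡ 2086^2 = 4351396 ≡ 1596 (mod 2390)
2274^128 ≡ 1596^2 = 2547216 ≡ 1866 (mod 2390)
2274^256 ≡ 1866^2 = 3481956 ≡ 2116 (mod 2390)
2274^512 ≡ 2116^2 = 4477456 ≡ 986 (mod 2390)
2274^1024 ≡ 986^2 = 972196 ≡ 1856 (mod 2390)
2274^2048 ≡ 1856^2 = 3444736 ≡ 746 (mod 2390)
2274^2346 = 2274^2048 * 2274^256 * 2274^32 * 2274^8 * 2274^2 ≡ 746 * 2116 * 2086 * 696 * 1506 (mod 2390).
Accumulate the product:
746 * 2116 = 1578536 ≡ 1136
1136 * 2086 = 2369696 ≡ 1206
1206 * 696 = 839376 ≡ 486
486 * 1506 = 731916 ≡ 576

576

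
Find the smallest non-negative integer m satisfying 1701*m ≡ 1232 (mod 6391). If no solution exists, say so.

gcd(1701, 6391) = 7, and 7 | 1232, so solutions exist.
Divide through by 7: 243*m ≡ 176 mod 913.
243⁻¹ ≡ 650 (mod 913).
m ≡ 650*176 ≡ 275 (mod 913).
The smallest non-negative solution is m = 275.

275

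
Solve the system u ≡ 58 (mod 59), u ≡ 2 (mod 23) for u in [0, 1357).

59⁻¹ mod 23: 59*16 ≡ 1 (mod 23), so 59⁻¹ ≡ 16.
u = 58 + 59*((2 − 58)*16 mod 23) = 58 + 59*1 = 117.

117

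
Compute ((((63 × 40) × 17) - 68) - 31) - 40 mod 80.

61

63 × 40 = 2520 ≡ 40 (mod 80)
40 × 17 = 680 ≡ 40 (mod 80)
40 - 68 = -28 ≡ 52 (mod 80)
52 - 31 = 21
21 - 40 = -19 ≡ 61 (mod 80)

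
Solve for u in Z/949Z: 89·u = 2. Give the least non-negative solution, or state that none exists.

64

gcd(89, 949) = 1, so a unique solution mod 949 exists.
89⁻¹ ≡ 32 (mod 949).
u ≡ 32·2 ≡ 64 (mod 949).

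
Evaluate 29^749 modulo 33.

8

Compute successive squares:
749 in binary is 1011101101, i.e. 749 = 512 + 128 + 64 + 32 + 8 + 4 + 1.
29^1 ≡ 29 (mod 33)
29^2 ≡ 29^2 = 841 ≡ 16 (mod 33)
29^4 ≡ 16^2 = 256 ≡ 25 (mod 33)
29^8 ≡ 25^2 = 625 ≡ 31 (mod 33)
29^16 ≡ 31^2 = 961 ≡ 4 (mod 33)
29^32 ≡ 4^2 = 16 (mod 33)
29^64 ≡ 16^2 = 256 ≡ 25 (mod 33)
29^128 ≡ 25^2 = 625 ≡ 31 (mod 33)
29^256 ≡ 31^2 = 961 ≡ 4 (mod 33)
29^512 ≡ 4^2 = 16 (mod 33)
29^749 = 29^512 × 29^128 × 29^64 × 29^32 × 29^8 × 29^4 × 29^1 ≡ 16 × 31 × 25 × 16 × 31 × 25 × 29 (mod 33).
Accumulate the product:
16 × 31 = 496 ≡ 1
1 × 25 = 25
25 × 16 = 400 ≡ 4
4 × 31 = 124 ≡ 25
25 × 25 = 625 ≡ 31
31 × 29 = 899 ≡ 8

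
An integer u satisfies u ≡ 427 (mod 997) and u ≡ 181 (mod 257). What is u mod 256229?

124055

997⁻¹ mod 257: 997×58 ≡ 1 (mod 257), so 997⁻¹ ≡ 58.
u = 427 + 997×((181 − 427)×58 mod 257) = 427 + 997×124 = 124055.
Check: 124055 mod 997 = 427, 124055 mod 257 = 181. ✓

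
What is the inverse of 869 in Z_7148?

By the extended Euclidean algorithm:
7148 = 8×869 + 196
869 = 4×196 + 85
196 = 2×85 + 26
85 = 3×26 + 7
26 = 3×7 + 5
7 = 1×5 + 2
5 = 2×2 + 1
2 = 2×1 + 0
gcd(869, 7148) = 1, so the inverse exists.
Back-substitute for 1:
1 = 1×5 − 2×2
  = −2×7 + 3×5
  = 3×26 − 11×7
  = −11×85 + 36×26
  = 36×196 − 83×85
  = −83×869 + 368×196
  = 368×7148 − 3027×869
So 869⁻¹ ≡ −3027 ≡ 4121 (mod 7148).

4121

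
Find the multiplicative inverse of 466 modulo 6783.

By the extended Euclidean algorithm:
6783 = 14*466 + 259
466 = 1*259 + 207
259 = 1*207 + 52
207 = 3*52 + 51
52 = 1*51 + 1
51 = 51*1 + 0
gcd(466, 6783) = 1, so the inverse exists.
Back-substitute for 1:
1 = 1*52 − 1*51
  = −1*207 + 4*52
  = 4*259 − 5*207
  = −5*466 + 9*259
  = 9*6783 − 131*466
So 466⁻¹ ≡ −131 ≡ 6652 (mod 6783).

6652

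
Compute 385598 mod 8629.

385598 = 44×8629 + 5922, so 385598 ≡ 5922 (mod 8629).

5922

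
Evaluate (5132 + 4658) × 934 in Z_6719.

5132 + 4658 = 9790 ≡ 3071 (mod 6719)
3071 × 934 = 2868314 ≡ 6020 (mod 6719)

6020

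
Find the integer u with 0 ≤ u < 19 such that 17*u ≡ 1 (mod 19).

By the extended Euclidean algorithm:
19 = 1*17 + 2
17 = 8*2 + 1
2 = 2*1 + 0
gcd(17, 19) = 1, so the inverse exists.
Back-substitute for 1:
1 = 1*17 − 8*2
  = −8*19 + 9*17
So 17⁻¹ ≡ 9 (mod 19).

9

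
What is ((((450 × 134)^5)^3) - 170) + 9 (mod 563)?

324

450 × 134 = 60300 ≡ 59 (mod 563)
(59)^5 ≡ 438 (mod 563)
(438)^3 ≡ 485 (mod 563)
485 - 170 = 315
315 + 9 = 324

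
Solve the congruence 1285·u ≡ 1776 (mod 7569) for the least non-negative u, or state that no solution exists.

gcd(1285, 7569) = 1, so a unique solution mod 7569 exists.
1285⁻¹ ≡ 2362 (mod 7569).
u ≡ 2362·1776 ≡ 1686 (mod 7569).

1686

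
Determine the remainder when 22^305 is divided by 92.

Compute successive squares:
22^1 ≡ 22 (mod 92)
22^2 ≡ 22^2 = 484 ≡ 24 (mod 92)
22^4 ≡ 24^2 = 576 ≡ 24 (mod 92)
22^8 ≡ 24^2 = 576 ≡ 24 (mod 92)
22^16 ≡ 24^2 = 576 ≡ 24 (mod 92)
22^32 ≡ 24^2 = 576 ≡ 24 (mod 92)
22^64 ≡ 24^2 = 576 ≡ 24 (mod 92)
22^128 ≡ 24^2 = 576 ≡ 24 (mod 92)
22^256 ≡ 24^2 = 576 ≡ 24 (mod 92)
22^305 = 22^256 · 22^32 · 22^16 · 22^1 ≡ 24 · 24 · 24 · 22 (mod 92).
Accumulate the product:
24 · 24 = 576 ≡ 24
24 · 24 = 576 ≡ 24
24 · 22 = 528 ≡ 68

68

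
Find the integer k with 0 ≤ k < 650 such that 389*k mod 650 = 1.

By the extended Euclidean algorithm:
650 = 1×389 + 261
389 = 1×261 + 128
261 = 2×128 + 5
128 = 25×5 + 3
5 = 1×3 + 2
3 = 1×2 + 1
2 = 2×1 + 0
gcd(389, 650) = 1, so the inverse exists.
Back-substitute for 1:
1 = 1×3 − 1×2
  = −1×5 + 2×3
  = 2×128 − 51×5
  = −51×261 + 104×128
  = 104×389 − 155×261
  = −155×650 + 259×389
So 389⁻¹ ≡ 259 (mod 650).

259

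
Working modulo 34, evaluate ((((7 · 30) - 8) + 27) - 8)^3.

17

7 · 30 = 210 ≡ 6 (mod 34)
6 - 8 = -2 ≡ 32 (mod 34)
32 + 27 = 59 ≡ 25 (mod 34)
25 - 8 = 17
(17)^3 ≡ 17 (mod 34)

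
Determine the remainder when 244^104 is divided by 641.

250

244^1 ≡ 244 (mod 641)
244^2 ≡ 244^2 = 59536 ≡ 564 (mod 641)
244^4 ≡ 564^2 = 318096 ≡ 160 (mod 641)
244^8 ≡ 160^2 = 25600 ≡ 601 (mod 641)
244^16 ≡ 601^2 = 361201 ≡ 318 (mod 641)
244^32 ≡ 318^2 = 101124 ≡ 487 (mod 641)
244^64 ≡ 487^2 = 237169 ≡ 640 (mod 641)
244^104 = 244^64 * 244^32 * 244^8 ≡ 640 * 487 * 601 (mod 641).
Accumulate the product:
640 * 487 = 311680 ≡ 154
154 * 601 = 92554 ≡ 250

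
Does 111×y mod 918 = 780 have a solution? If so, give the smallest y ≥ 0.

gcd(111, 918) = 3, and 3 | 780, so solutions exist.
Divide through by 3: 37×y ≡ 260 mod 306.
37⁻¹ ≡ 91 (mod 306).
y ≡ 91×260 ≡ 98 (mod 306).
The smallest non-negative solution is y = 98.

98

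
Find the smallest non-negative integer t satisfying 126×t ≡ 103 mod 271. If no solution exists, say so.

gcd(126, 271) = 1, so a unique solution mod 271 exists.
126⁻¹ ≡ 114 (mod 271).
t ≡ 114×103 ≡ 89 (mod 271).

89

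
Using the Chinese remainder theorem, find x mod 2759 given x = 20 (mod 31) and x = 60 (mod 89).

31⁻¹ mod 89: 31·23 ≡ 1 (mod 89), so 31⁻¹ ≡ 23.
x = 20 + 31·((60 − 20)·23 mod 89) = 20 + 31·30 = 950.

950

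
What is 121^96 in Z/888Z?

1

Using repeated squaring:
96 in binary is 1100000, i.e. 96 = 64 + 32.
121^1 ≡ 121 (mod 888)
121^2 ≡ 121^2 = 14641 ≡ 433 (mod 888)
121^4 ≡ 433^2 = 187489 ≡ 121 (mod 888)
121^8 ≡ 121^2 = 14641 ≡ 433 (mod 888)
121^16 ≡ 433^2 = 187489 ≡ 121 (mod 888)
121^32 ≡ 121^2 = 14641 ≡ 433 (mod 888)
121^64 ≡ 433^2 = 187489 ≡ 121 (mod 888)
121^96 = 121^64 × 121^32 ≡ 121 × 433 (mod 888).
121 × 433 = 52393 ≡ 1 (mod 888).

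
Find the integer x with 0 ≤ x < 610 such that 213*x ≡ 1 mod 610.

547

By the extended Euclidean algorithm:
610 = 2×213 + 184
213 = 1×184 + 29
184 = 6×29 + 10
29 = 2×10 + 9
10 = 1×9 + 1
9 = 9×1 + 0
gcd(213, 610) = 1, so the inverse exists.
Bézout: 1 = 22×610 − 63×213.
So 213⁻¹ ≡ −63 ≡ 547 (mod 610).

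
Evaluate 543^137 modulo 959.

Compute successive squares:
137 in binary is 10001001, i.e. 137 = 128 + 8 + 1.
543^1 ≡ 543 (mod 959)
543^2 ≡ 543^2 = 294849 ≡ 436 (mod 959)
543^4 ≡ 436^2 = 190096 ≡ 214 (mod 959)
543^8 ≡ 214^2 = 45796 ≡ 723 (mod 959)
543^16 ≡ 723^2 = 522729 ≡ 74 (mod 959)
543^32 ≡ 74^2 = 5476 ≡ 681 (mod 959)
543^64 ≡ 681^2 = 463761 ≡ 564 (mod 959)
543^128 ≡ 564^2 = 318096 ≡ 667 (mod 959)
543^137 = 543^128 × 543^8 × 543^1 ≡ 667 × 723 × 543 (mod 959).
Accumulate the product:
667 × 723 = 482241 ≡ 823
823 × 543 = 446889 ≡ 954

954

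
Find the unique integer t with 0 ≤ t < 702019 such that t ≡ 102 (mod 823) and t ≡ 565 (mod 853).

823⁻¹ mod 853: 823*199 ≡ 1 (mod 853), so 823⁻¹ ≡ 199.
t = 102 + 823*((565 − 102)*199 mod 853) = 102 + 823*13 = 10801.

10801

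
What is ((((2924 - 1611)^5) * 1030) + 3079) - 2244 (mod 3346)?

2924 - 1611 = 1313
(1313)^5 ≡ 2599 (mod 3346)
2599 * 1030 = 2676970 ≡ 170 (mod 3346)
170 + 3079 = 3249
3249 - 2244 = 1005

1005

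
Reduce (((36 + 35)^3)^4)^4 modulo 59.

4

36 + 35 = 71 ≡ 12 (mod 59)
(12)^3 ≡ 17 (mod 59)
(17)^4 ≡ 36 (mod 59)
(36)^4 ≡ 4 (mod 59)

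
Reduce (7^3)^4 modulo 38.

1

(7)^3 ≡ 1 (mod 38)
(1)^4 ≡ 1 (mod 38)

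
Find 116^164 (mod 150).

116^1 ≡ 116 (mod 150)
116^2 ≡ 116^2 = 13456 ≡ 106 (mod 150)
116^4 ≡ 106^2 = 11236 ≡ 136 (mod 150)
116^8 ≡ 136^2 = 18496 ≡ 46 (mod 150)
116^16 ≡ 46^2 = 2116 ≡ 16 (mod 150)
116^32 ≡ 16^2 = 256 ≡ 106 (mod 150)
116^64 ≡ 106^2 = 11236 ≡ 136 (mod 150)
116^128 ≡ 136^2 = 18496 ≡ 46 (mod 150)
116^164 = 116^128 × 116^32 × 116^4 ≡ 46 × 106 × 136 (mod 150).
Accumulate the product:
46 × 106 = 4876 ≡ 76
76 × 136 = 10336 ≡ 136

136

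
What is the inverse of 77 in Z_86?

19

86 = 1×77 + 9
77 = 8×9 + 5
9 = 1×5 + 4
5 = 1×4 + 1
4 = 4×1 + 0
gcd(77, 86) = 1, so the inverse exists.
Bézout: 1 = −17×86 + 19×77.
So 77⁻¹ ≡ 19 (mod 86).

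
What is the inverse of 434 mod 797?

Apply the Euclidean algorithm and back-substitute:
797 = 1×434 + 363
434 = 1×363 + 71
363 = 5×71 + 8
71 = 8×8 + 7
8 = 1×7 + 1
7 = 7×1 + 0
gcd(434, 797) = 1, so the inverse exists.
Back-substitute for 1:
1 = 1×8 − 1×7
  = −1×71 + 9×8
  = 9×363 − 46×71
  = −46×434 + 55×363
  = 55×797 − 101×434
So 434⁻¹ ≡ −101 ≡ 696 (mod 797).

696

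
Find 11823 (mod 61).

50

11823 = 193×61 + 50, so 11823 ≡ 50 (mod 61).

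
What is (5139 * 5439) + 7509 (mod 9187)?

2489

5139 * 5439 = 27951021 ≡ 4167 (mod 9187)
4167 + 7509 = 11676 ≡ 2489 (mod 9187)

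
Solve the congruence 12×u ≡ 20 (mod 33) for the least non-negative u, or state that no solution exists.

no solution

gcd(12, 33) = 3, and 3 does not divide 20.
So the congruence has no solution.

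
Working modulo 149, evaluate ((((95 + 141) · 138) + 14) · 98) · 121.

95 + 141 = 236 ≡ 87 (mod 149)
87 · 138 = 12006 ≡ 86 (mod 149)
86 + 14 = 100
100 · 98 = 9800 ≡ 115 (mod 149)
115 · 121 = 13915 ≡ 58 (mod 149)

58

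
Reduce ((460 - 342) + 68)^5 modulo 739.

460 - 342 = 118
118 + 68 = 186
(186)^5 ≡ 737 (mod 739)

737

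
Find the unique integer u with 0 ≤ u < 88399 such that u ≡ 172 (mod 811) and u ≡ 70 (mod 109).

53698

811⁻¹ mod 109: 811×25 ≡ 1 (mod 109), so 811⁻¹ ≡ 25.
u = 172 + 811×((70 − 172)×25 mod 109) = 172 + 811×66 = 53698.
Check: 53698 mod 811 = 172, 53698 mod 109 = 70. ✓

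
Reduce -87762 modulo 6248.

5958

-87762 = -15×6248 + 5958, so -87762 ≡ 5958 (mod 6248).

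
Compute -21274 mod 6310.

3966

-21274 = -4*6310 + 3966, so -21274 ≡ 3966 (mod 6310).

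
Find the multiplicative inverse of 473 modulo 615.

602

Run the extended Euclidean algorithm:
615 = 1·473 + 142
473 = 3·142 + 47
142 = 3·47 + 1
47 = 47·1 + 0
gcd(473, 615) = 1, so the inverse exists.
Back-substitute for 1:
1 = 1·142 − 3·47
  = −3·473 + 10·142
  = 10·615 − 13·473
So 473⁻¹ ≡ −13 ≡ 602 (mod 615).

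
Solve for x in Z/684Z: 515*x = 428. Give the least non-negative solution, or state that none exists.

gcd(515, 684) = 1, so a unique solution mod 684 exists.
515⁻¹ ≡ 599 (mod 684).
x ≡ 599*428 ≡ 556 (mod 684).

556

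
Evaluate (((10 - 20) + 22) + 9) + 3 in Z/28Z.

10 - 20 = -10 ≡ 18 (mod 28)
18 + 22 = 40 ≡ 12 (mod 28)
12 + 9 = 21
21 + 3 = 24

24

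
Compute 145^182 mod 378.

235

Compute successive squares:
182 in binary is 10110110, i.e. 182 = 128 + 32 + 16 + 4 + 2.
145^1 ≡ 145 (mod 378)
145^2 ≡ 145^2 = 21025 ≡ 235 (mod 378)
145^4 ≡ 235^2 = 55225 ≡ 37 (mod 378)
145^8 ≡ 37^2 = 1369 ≡ 235 (mod 378)
145^16 ≡ 235^2 = 55225 ≡ 37 (mod 378)
145^32 ≡ 37^2 = 1369 ≡ 235 (mod 378)
145^64 ≡ 235^2 = 55225 ≡ 37 (mod 378)
145^128 ≡ 37^2 = 1369 ≡ 235 (mod 378)
145^182 = 145^128 × 145^32 × 145^16 × 145^4 × 145^2 ≡ 235 × 235 × 37 × 37 × 235 (mod 378).
Accumulate the product:
235 × 235 = 55225 ≡ 37
37 × 37 = 1369 ≡ 235
235 × 37 = 8695 ≡ 1
1 × 235 = 235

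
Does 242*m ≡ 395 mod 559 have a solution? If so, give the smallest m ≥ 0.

gcd(242, 559) = 1, so a unique solution mod 559 exists.
242⁻¹ ≡ 395 (mod 559).
m ≡ 395*395 ≡ 64 (mod 559).

64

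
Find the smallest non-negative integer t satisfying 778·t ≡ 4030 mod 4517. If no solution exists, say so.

gcd(778, 4517) = 1, so a unique solution mod 4517 exists.
778⁻¹ ≡ 3141 (mod 4517).
t ≡ 3141·4030 ≡ 1596 (mod 4517).

1596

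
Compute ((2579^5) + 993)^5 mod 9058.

4636

(2579)^5 ≡ 1769 (mod 9058)
1769 + 993 = 2762
(2762)^5 ≡ 4636 (mod 9058)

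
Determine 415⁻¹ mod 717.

717 = 1·415 + 302
415 = 1·302 + 113
302 = 2·113 + 76
113 = 1·76 + 37
76 = 2·37 + 2
37 = 18·2 + 1
2 = 2·1 + 0
gcd(415, 717) = 1, so the inverse exists.
Bézout: 1 = −202·717 + 349·415.
So 415⁻¹ ≡ 349 (mod 717).

349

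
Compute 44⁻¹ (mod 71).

By the extended Euclidean algorithm:
71 = 1*44 + 27
44 = 1*27 + 17
27 = 1*17 + 10
17 = 1*10 + 7
10 = 1*7 + 3
7 = 2*3 + 1
3 = 3*1 + 0
gcd(44, 71) = 1, so the inverse exists.
Back-substitute for 1:
1 = 1*7 − 2*3
  = −2*10 + 3*7
  = 3*17 − 5*10
  = −5*27 + 8*17
  = 8*44 − 13*27
  = −13*71 + 21*44
So 44⁻¹ ≡ 21 (mod 71).

21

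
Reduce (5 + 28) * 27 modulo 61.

37

5 + 28 = 33
33 * 27 = 891 ≡ 37 (mod 61)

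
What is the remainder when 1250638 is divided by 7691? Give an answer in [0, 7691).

1250638 = 162*7691 + 4696, so 1250638 ≡ 4696 (mod 7691).

4696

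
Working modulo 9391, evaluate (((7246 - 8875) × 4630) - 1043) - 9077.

7365

7246 - 8875 = -1629 ≡ 7762 (mod 9391)
7762 × 4630 = 35938060 ≡ 8094 (mod 9391)
8094 - 1043 = 7051
7051 - 9077 = -2026 ≡ 7365 (mod 9391)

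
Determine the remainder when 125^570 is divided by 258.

193

570 in binary is 1000111010, i.e. 570 = 512 + 32 + 16 + 8 + 2.
125^1 ≡ 125 (mod 258)
125^2 ≡ 125^2 = 15625 ≡ 145 (mod 258)
125^4 ≡ 145^2 = 21025 ≡ 127 (mod 258)
125^8 ≡ 127^2 = 16129 ≡ 133 (mod 258)
125^16 ≡ 133^2 = 17689 ≡ 145 (mod 258)
125^32 ≡ 145^2 = 21025 ≡ 127 (mod 258)
125^64 ≡ 127^2 = 16129 ≡ 133 (mod 258)
125^128 ≡ 133^2 = 17689 ≡ 145 (mod 258)
125^256 ≡ 145^2 = 21025 ≡ 127 (mod 258)
125^512 ≡ 127^2 = 16129 ≡ 133 (mod 258)
125^570 = 125^512 × 125^32 × 125^16 × 125^8 × 125^2 ≡ 133 × 127 × 145 × 133 × 145 (mod 258).
Accumulate the product:
133 × 127 = 16891 ≡ 121
121 × 145 = 17545 ≡ 1
1 × 133 = 133
133 × 145 = 19285 ≡ 193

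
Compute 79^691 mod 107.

35

691 in binary is 1010110011, i.e. 691 = 512 + 128 + 32 + 16 + 2 + 1.
79^1 ≡ 79 (mod 107)
79^2 ≡ 79^2 = 6241 ≡ 35 (mod 107)
79^4 ≡ 35^2 = 1225 ≡ 48 (mod 107)
79^8 ≡ 48^2 = 2304 ≡ 57 (mod 107)
79^16 ≡ 57^2 = 3249 ≡ 39 (mod 107)
79^32 ≡ 39^2 = 1521 ≡ 23 (mod 107)
79^64 ≡ 23^2 = 529 ≡ 101 (mod 107)
79^128 ≡ 101^2 = 10201 ≡ 36 (mod 107)
79^256 ≡ 36^2 = 1296 ≡ 12 (mod 107)
79^512 ≡ 12^2 = 144 ≡ 37 (mod 107)
79^691 = 79^512 · 79^128 · 79^32 · 79^16 · 79^2 · 79^1 ≡ 37 · 36 · 23 · 39 · 35 · 79 (mod 107).
Accumulate the product:
37 · 36 = 1332 ≡ 48
48 · 23 = 1104 ≡ 34
34 · 39 = 1326 ≡ 42
42 · 35 = 1470 ≡ 79
79 · 79 = 6241 ≡ 35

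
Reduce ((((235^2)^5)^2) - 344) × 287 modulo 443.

(235)^2 ≡ 293 (mod 443)
(293)^5 ≡ 197 (mod 443)
(197)^2 ≡ 268 (mod 443)
268 - 344 = -76 ≡ 367 (mod 443)
367 × 287 = 105329 ≡ 338 (mod 443)

338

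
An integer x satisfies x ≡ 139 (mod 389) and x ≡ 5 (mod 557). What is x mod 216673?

389⁻¹ mod 557: 389×494 ≡ 1 (mod 557), so 389⁻¹ ≡ 494.
x = 139 + 389×((5 − 139)×494 mod 557) = 139 + 389×87 = 33982.

33982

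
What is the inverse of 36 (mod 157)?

Apply the Euclidean algorithm and back-substitute:
157 = 4*36 + 13
36 = 2*13 + 10
13 = 1*10 + 3
10 = 3*3 + 1
3 = 3*1 + 0
gcd(36, 157) = 1, so the inverse exists.
Back-substitute for 1:
1 = 1*10 − 3*3
  = −3*13 + 4*10
  = 4*36 − 11*13
  = −11*157 + 48*36
So 36⁻¹ ≡ 48 (mod 157).

48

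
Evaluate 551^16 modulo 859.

773

By square-and-multiply:
551^1 ≡ 551 (mod 859)
551^2 ≡ 551^2 = 303601 ≡ 374 (mod 859)
551^4 ≡ 374^2 = 139876 ≡ 718 (mod 859)
551^8 ≡ 718^2 = 515524 ≡ 124 (mod 859)
551^16 ≡ 124^2 = 15376 ≡ 773 (mod 859)
So 551^16 ≡ 773 (mod 859).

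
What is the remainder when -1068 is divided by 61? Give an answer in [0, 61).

-1068 = -18*61 + 30, so -1068 ≡ 30 (mod 61).

30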